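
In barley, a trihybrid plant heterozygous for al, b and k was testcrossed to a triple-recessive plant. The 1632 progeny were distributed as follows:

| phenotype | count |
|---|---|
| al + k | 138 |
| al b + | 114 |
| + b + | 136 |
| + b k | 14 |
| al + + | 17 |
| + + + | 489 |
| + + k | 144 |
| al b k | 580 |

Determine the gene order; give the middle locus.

The two most frequent reciprocal classes, al b k and + + +, are the parental types, so the F1 was al b k / + + +.
The two rarest classes, + b k and al + +, are the double crossovers. Comparing them with the parentals, only the al allele has switched, so al is the middle locus and the order is b – al – k.

al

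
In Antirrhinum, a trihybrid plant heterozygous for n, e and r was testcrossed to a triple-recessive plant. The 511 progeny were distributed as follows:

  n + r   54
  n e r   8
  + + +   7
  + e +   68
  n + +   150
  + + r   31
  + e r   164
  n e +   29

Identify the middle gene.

n

The two most frequent reciprocal classes, n + + and + e r, are the parental types, so the F1 was n + + / + e r.
The two rarest classes, + + + and n e r, are the double crossovers. Comparing them with the parentals, only the n allele has switched, so n is the middle locus and the order is e – n – r.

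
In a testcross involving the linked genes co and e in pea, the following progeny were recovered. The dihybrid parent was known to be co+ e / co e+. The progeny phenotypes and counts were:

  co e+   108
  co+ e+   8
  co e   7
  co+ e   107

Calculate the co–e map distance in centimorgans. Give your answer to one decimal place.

The recombinant classes are co+ e+ and co e: 8 + 7 = 15.
Recombination frequency = 15/230 = 0.0652 ≈ 6.5%, i.e. 6.5 centimorgans.

6.5 centimorgans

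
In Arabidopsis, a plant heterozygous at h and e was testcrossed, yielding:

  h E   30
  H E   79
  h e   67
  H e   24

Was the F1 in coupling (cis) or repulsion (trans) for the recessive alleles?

The two most frequent classes are H E (79) and h e (67); these are the parental (non-recombinant) types.
So the F1 carried H E on one chromosome and h e on the other — the recessive alleles are on the same chromosome (cis / coupling).

cis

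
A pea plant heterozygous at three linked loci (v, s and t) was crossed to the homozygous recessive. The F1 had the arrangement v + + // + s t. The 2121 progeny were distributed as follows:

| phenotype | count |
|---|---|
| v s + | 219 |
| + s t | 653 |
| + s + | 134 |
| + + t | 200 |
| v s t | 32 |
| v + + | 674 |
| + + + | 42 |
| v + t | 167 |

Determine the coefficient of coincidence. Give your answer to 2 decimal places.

0.85

The two rarest classes, + + + and v s t, are the double crossovers. Comparing them with the parentals, only the v allele has switched, so v is the middle locus and the order is s – v – t.
s–v: (419 + 74)/2121 = 0.2324; v–t: (301 + 74)/2121 = 0.1768.
Expected DCO frequency = 0.2324 × 0.1768 ≈ 0.04109; observed = 74/2121 ≈ 0.03489.
Coefficient of coincidence = 0.03489/0.04109 ≈ 0.85.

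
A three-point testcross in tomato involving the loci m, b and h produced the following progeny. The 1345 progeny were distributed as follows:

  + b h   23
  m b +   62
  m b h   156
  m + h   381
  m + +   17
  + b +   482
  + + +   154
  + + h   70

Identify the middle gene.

The two most frequent reciprocal classes, m + h and + b +, are the parental types, so the F1 was m + h / + b +.
The two rarest classes, m + + and + b h, are the double crossovers. Comparing them with the parentals, only the h allele has switched, so h is the middle locus and the order is b – h – m.

h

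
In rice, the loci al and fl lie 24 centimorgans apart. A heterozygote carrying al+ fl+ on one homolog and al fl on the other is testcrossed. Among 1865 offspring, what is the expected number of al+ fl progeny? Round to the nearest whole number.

224

A map distance of 24 centimorgans corresponds to a recombination frequency of 0.240.
The F1 is al+ fl+ / al fl, so al+ fl is a recombinant gamete class with expected frequency r/2 = 0.240/2 = 0.1200.
Expected number = 0.1200 × 1865 = 223.80 ≈ 224.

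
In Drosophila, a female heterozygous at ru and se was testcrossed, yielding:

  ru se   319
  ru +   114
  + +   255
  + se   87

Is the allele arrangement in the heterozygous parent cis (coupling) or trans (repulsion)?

cis

The two most frequent classes are + + (255) and ru se (319); these are the parental (non-recombinant) types.
So the F1 carried + + on one chromosome and ru se on the other — the recessive alleles are on the same chromosome (cis / coupling).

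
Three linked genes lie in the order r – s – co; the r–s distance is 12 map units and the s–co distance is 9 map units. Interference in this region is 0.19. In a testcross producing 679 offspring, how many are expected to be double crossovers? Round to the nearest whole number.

Map distances give recombination frequencies of 0.120 and 0.090 for the two intervals.
With interference 0.19 (so coincidence = 0.81), expected double-crossover frequency = 0.120 × 0.090 × 0.81 = 0.00875.
Expected number = 0.00875 × 679 = 5.94 ≈ 6.

6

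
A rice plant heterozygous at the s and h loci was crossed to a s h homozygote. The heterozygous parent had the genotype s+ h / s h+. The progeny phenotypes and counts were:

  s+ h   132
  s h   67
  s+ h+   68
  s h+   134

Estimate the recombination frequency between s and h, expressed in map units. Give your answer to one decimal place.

33.7 map units

The recombinant classes are s+ h+ and s h: 68 + 67 = 135.
Recombination frequency = 135/401 = 0.3367 ≈ 33.7%, i.e. 33.7 map units.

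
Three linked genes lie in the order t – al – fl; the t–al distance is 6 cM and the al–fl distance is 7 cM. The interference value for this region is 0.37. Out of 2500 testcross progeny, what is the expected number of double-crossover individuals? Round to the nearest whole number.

7

Map distances give recombination frequencies of 0.060 and 0.070 for the two intervals.
With interference 0.37 (so coincidence = 0.63), expected double-crossover frequency = 0.060 × 0.070 × 0.63 = 0.00265.
Expected number = 0.00265 × 2500 = 6.62 ≈ 7.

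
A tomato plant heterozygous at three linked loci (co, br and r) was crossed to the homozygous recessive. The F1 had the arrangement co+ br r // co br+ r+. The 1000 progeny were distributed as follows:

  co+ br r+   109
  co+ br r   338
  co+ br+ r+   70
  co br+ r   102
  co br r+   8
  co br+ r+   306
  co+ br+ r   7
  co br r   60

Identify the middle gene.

The two rarest classes, co+ br+ r and co br r+, are the double crossovers. Comparing them with the parentals, only the br allele has switched, so br is the middle locus and the order is co – br – r.

br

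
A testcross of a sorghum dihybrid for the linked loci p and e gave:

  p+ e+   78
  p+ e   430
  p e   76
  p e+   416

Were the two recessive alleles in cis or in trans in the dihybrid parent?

trans

The two most frequent classes are p+ e (430) and p e+ (416); these are the parental (non-recombinant) types.
So the F1 carried p+ e on one chromosome and p e+ on the other — the recessive alleles are on opposite chromosomes (trans / repulsion).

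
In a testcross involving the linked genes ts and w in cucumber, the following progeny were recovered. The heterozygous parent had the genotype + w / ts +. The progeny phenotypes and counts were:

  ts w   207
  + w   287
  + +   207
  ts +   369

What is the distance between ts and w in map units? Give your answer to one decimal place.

The recombinant classes are + + and ts w: 207 + 207 = 414.
Recombination frequency = 414/1070 = 0.3869 ≈ 38.7%, i.e. 38.7 map units.

38.7 map units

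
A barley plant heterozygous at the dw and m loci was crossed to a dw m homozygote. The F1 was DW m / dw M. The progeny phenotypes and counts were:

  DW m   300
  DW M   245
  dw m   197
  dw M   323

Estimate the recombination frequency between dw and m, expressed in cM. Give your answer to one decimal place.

The recombinant classes are DW M and dw m: 245 + 197 = 442.
Recombination frequency = 442/1065 = 0.4150 ≈ 41.5%, i.e. 41.5 cM.

41.5 cM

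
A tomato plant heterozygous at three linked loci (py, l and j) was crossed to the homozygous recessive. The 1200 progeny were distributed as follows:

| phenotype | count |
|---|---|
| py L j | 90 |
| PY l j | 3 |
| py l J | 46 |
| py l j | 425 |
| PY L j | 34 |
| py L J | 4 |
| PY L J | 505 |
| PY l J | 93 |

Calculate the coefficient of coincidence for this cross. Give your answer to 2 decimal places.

The two most frequent reciprocal classes, py l j and PY L J, are the parental types, so the F1 was py l j / PY L J.
The two rarest classes, PY l j and py L J, are the double crossovers. Comparing them with the parentals, only the py allele has switched, so py is the middle locus and the order is j – py – l.
j–py: (80 + 7)/1200 = 0.0725; py–l: (183 + 7)/1200 = 0.1583.
Expected DCO frequency = 0.0725 × 0.1583 ≈ 0.01148; observed = 7/1200 ≈ 0.00583.
Coefficient of coincidence = 0.00583/0.01148 ≈ 0.51.

0.51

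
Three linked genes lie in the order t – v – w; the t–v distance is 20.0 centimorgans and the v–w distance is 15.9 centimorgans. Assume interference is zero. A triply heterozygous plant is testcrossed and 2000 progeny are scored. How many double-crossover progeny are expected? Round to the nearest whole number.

Map distances give recombination frequencies of 0.200 and 0.159 for the two intervals.
With no interference, expected double-crossover frequency = 0.200 × 0.159 = 0.03180.
Expected number = 0.03180 × 2000 = 63.60 ≈ 64.

64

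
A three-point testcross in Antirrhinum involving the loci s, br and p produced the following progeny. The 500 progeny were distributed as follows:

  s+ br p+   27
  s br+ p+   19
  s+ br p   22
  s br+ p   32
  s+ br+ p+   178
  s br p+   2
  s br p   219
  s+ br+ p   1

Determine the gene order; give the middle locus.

p

The two most frequent reciprocal classes, s+ br+ p+ and s br p, are the parental types, so the F1 was s+ br+ p+ / s br p.
The two rarest classes, s+ br+ p and s br p+, are the double crossovers. Comparing them with the parentals, only the p allele has switched, so p is the middle locus and the order is br – p – s.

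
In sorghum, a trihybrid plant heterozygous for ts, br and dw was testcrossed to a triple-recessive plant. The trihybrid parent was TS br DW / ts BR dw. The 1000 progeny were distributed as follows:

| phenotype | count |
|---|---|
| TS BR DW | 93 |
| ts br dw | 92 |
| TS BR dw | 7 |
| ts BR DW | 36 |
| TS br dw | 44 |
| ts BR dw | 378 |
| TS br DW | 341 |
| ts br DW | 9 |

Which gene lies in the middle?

The two rarest classes, ts br DW and TS BR dw, are the double crossovers. Comparing them with the parentals, only the ts allele has switched, so ts is the middle locus and the order is br – ts – dw.

ts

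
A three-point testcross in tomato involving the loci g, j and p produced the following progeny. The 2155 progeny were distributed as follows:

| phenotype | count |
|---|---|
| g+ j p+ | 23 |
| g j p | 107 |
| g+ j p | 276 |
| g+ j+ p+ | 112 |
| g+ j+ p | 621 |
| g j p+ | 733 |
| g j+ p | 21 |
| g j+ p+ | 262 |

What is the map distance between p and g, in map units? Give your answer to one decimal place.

The two most frequent reciprocal classes, g j p+ and g+ j+ p, are the parental types, so the F1 was g j p+ / g+ j+ p.
The two rarest classes, g+ j p+ and g j+ p, are the double crossovers. Comparing them with the parentals, only the g allele has switched, so g is the middle locus and the order is p – g – j.
Crossovers in the p–g interval produce the single-crossover classes g j p and g+ j+ p+ (107 + 112 = 219) plus the double crossovers (44).
RF(p–g) = (219 + 44) / 2155 = 263/2155 = 0.1220 → 12.2 map units.

12.2 map units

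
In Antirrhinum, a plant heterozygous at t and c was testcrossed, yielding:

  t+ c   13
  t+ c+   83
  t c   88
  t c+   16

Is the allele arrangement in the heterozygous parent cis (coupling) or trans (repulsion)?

cis

The two most frequent classes are t+ c+ (83) and t c (88); these are the parental (non-recombinant) types.
So the F1 carried t+ c+ on one chromosome and t c on the other — the recessive alleles are on the same chromosome (cis / coupling).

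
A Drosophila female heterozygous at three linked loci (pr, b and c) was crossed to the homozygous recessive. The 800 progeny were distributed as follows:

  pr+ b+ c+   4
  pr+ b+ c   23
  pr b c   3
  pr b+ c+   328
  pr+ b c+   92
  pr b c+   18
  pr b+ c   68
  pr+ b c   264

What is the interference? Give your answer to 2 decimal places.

0.30

The two most frequent reciprocal classes, pr b+ c+ and pr+ b c, are the parental types, so the F1 was pr b+ c+ / pr+ b c.
The two rarest classes, pr+ b+ c+ and pr b c, are the double crossovers. Comparing them with the parentals, only the pr allele has switched, so pr is the middle locus and the order is c – pr – b.
c–pr: (160 + 7)/800 = 0.2087; pr–b: (41 + 7)/800 = 0.0600.
Expected DCO frequency = 0.2087 × 0.0600 ≈ 0.01252; observed = 7/800 ≈ 0.00875.
Coefficient of coincidence = 0.00875/0.01252 ≈ 0.70; interference = 1 − 0.70 = 0.30.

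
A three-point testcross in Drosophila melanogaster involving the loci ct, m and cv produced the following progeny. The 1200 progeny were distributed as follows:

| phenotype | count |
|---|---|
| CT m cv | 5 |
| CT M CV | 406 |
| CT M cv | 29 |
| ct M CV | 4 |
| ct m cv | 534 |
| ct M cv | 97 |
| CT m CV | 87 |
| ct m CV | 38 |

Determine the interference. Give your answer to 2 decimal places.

The two most frequent reciprocal classes, ct m cv and CT M CV, are the parental types, so the F1 was ct m cv / CT M CV.
The two rarest classes, CT m cv and ct M CV, are the double crossovers. Comparing them with the parentals, only the ct allele has switched, so ct is the middle locus and the order is cv – ct – m.
cv–ct: (67 + 9)/1200 = 0.0633; ct–m: (184 + 9)/1200 = 0.1608.
Expected DCO frequency = 0.0633 × 0.1608 ≈ 0.01018; observed = 9/1200 ≈ 0.00750.
Coefficient of coincidence = 0.00750/0.01018 ≈ 0.74; interference = 1 − 0.74 = 0.26.

0.26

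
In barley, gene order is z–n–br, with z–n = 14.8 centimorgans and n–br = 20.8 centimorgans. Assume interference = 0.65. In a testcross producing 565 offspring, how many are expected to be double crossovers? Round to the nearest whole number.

6

Map distances give recombination frequencies of 0.148 and 0.208 for the two intervals.
With interference 0.65 (so coincidence = 0.35), expected double-crossover frequency = 0.148 × 0.208 × 0.35 = 0.01077.
Expected number = 0.01077 × 565 = 6.09 ≈ 6.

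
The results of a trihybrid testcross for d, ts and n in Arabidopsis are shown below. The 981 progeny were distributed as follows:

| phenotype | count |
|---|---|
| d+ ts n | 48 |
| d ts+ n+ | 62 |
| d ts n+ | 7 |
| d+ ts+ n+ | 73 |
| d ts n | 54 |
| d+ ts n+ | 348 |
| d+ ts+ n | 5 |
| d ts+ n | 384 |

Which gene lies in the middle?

The two most frequent reciprocal classes, d+ ts n+ and d ts+ n, are the parental types, so the F1 was d+ ts n+ / d ts+ n.
The two rarest classes, d ts n+ and d+ ts+ n, are the double crossovers. Comparing them with the parentals, only the d allele has switched, so d is the middle locus and the order is n – d – ts.

d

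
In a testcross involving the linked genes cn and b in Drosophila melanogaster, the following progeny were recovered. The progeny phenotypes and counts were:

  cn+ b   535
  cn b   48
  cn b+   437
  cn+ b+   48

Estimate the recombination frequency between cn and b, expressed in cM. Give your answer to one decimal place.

The two most frequent classes, cn+ b (535) and cn b+ (437), are the parental types, so the F1 was cn+ b / cn b+.
The recombinant classes are cn+ b+ and cn b: 48 + 48 = 96.
Recombination frequency = 96/1068 = 0.0899 ≈ 9.0%, i.e. 9.0 cM.

9.0 cM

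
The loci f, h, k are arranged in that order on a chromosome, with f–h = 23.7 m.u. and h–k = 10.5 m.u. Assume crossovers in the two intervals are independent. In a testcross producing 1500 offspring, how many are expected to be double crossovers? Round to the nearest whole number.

37

Map distances give recombination frequencies of 0.237 and 0.105 for the two intervals.
With no interference, expected double-crossover frequency = 0.237 × 0.105 = 0.02488.
Expected number = 0.02488 × 1500 = 37.33 ≈ 37.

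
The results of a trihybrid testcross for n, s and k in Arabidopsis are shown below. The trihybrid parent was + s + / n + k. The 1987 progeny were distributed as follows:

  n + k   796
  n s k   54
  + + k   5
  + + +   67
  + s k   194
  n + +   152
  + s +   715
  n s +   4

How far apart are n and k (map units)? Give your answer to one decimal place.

17.9 map units

The two rarest classes, n s + and + + k, are the double crossovers. Comparing them with the parentals, only the n allele has switched, so n is the middle locus and the order is s – n – k.
Crossovers in the n–k interval produce the single-crossover classes + s k and n + + (194 + 152 = 346) plus the double crossovers (9).
RF(n–k) = (346 + 9) / 1987 = 355/1987 = 0.1787 → 17.9 map units.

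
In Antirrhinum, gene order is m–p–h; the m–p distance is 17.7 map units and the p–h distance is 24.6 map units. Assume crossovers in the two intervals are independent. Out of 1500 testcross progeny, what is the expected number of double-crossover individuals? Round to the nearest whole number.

Map distances give recombination frequencies of 0.177 and 0.246 for the two intervals.
With no interference, expected double-crossover frequency = 0.177 × 0.246 = 0.04354.
Expected number = 0.04354 × 1500 = 65.31 ≈ 65.

65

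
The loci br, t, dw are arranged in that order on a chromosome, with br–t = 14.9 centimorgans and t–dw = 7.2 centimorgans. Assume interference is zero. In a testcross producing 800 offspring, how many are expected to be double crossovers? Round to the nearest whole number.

9

Map distances give recombination frequencies of 0.149 and 0.072 for the two intervals.
With no interference, expected double-crossover frequency = 0.149 × 0.072 = 0.01073.
Expected number = 0.01073 × 800 = 8.58 ≈ 9.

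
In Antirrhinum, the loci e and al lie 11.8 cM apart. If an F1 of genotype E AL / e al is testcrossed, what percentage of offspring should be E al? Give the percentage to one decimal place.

A map distance of 11.8 cM corresponds to a recombination frequency of 0.118.
The F1 is E AL / e al, so E al is a recombinant gamete class with expected frequency r/2 = 0.118/2 = 0.0590.
That is 0.0590 = 5.9% of the progeny.

5.9%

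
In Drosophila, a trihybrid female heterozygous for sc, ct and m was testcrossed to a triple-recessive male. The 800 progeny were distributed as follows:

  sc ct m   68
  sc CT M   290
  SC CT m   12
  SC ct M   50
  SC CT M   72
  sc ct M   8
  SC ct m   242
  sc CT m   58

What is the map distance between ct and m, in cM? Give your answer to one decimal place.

16.0 cM

The two most frequent reciprocal classes, SC ct m and sc CT M, are the parental types, so the F1 was SC ct m / sc CT M.
The two rarest classes, SC CT m and sc ct M, are the double crossovers. Comparing them with the parentals, only the ct allele has switched, so ct is the middle locus and the order is m – ct – sc.
Crossovers in the m–ct interval produce the single-crossover classes SC ct M and sc CT m (50 + 58 = 108) plus the double crossovers (20).
RF(m–ct) = (108 + 20) / 800 = 128/800 = 0.1600 → 16.0 cM.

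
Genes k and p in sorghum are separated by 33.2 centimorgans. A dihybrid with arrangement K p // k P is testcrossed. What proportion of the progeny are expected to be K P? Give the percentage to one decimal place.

A map distance of 33.2 centimorgans corresponds to a recombination frequency of 0.332.
The F1 is K p / k P, so K P is a recombinant gamete class with expected frequency r/2 = 0.332/2 = 0.1660.
That is 0.1660 = 16.6% of the progeny.

16.6%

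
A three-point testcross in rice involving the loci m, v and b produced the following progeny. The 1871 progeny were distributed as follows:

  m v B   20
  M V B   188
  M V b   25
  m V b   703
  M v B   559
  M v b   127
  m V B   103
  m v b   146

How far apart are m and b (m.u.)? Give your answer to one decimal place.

The two most frequent reciprocal classes, m V b and M v B, are the parental types, so the F1 was m V b / M v B.
The two rarest classes, M V b and m v B, are the double crossovers. Comparing them with the parentals, only the m allele has switched, so m is the middle locus and the order is v – m – b.
Crossovers in the m–b interval produce the single-crossover classes m V B and M v b (103 + 127 = 230) plus the double crossovers (45).
RF(m–b) = (230 + 45) / 1871 = 275/1871 = 0.1470 → 14.7 m.u.

14.7 m.u.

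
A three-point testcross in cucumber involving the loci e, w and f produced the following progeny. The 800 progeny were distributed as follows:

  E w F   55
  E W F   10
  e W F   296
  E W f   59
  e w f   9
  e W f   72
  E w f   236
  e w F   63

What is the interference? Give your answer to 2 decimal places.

The two most frequent reciprocal classes, E w f and e W F, are the parental types, so the F1 was E w f / e W F.
The two rarest classes, e w f and E W F, are the double crossovers. Comparing them with the parentals, only the e allele has switched, so e is the middle locus and the order is f – e – w.
f–e: (127 + 19)/800 = 0.1825; e–w: (122 + 19)/800 = 0.1762.
Expected DCO frequency = 0.1825 × 0.1762 ≈ 0.03216; observed = 19/800 ≈ 0.02375.
Coefficient of coincidence = 0.02375/0.03216 ≈ 0.74; interference = 1 − 0.74 = 0.26.

0.26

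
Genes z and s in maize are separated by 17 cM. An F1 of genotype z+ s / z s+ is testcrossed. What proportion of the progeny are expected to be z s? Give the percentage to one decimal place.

8.5%

A map distance of 17 cM corresponds to a recombination frequency of 0.170.
The F1 is z+ s / z s+, so z s is a recombinant gamete class with expected frequency r/2 = 0.170/2 = 0.0850.
That is 0.0850 = 8.5% of the progeny.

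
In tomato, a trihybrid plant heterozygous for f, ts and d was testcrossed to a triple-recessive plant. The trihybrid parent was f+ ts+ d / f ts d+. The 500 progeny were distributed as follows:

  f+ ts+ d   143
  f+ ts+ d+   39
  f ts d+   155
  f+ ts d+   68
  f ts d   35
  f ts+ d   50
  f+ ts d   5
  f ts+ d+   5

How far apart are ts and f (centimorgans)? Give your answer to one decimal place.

25.6 centimorgans

The two rarest classes, f+ ts d and f ts+ d+, are the double crossovers. Comparing them with the parentals, only the ts allele has switched, so ts is the middle locus and the order is d – ts – f.
Crossovers in the ts–f interval produce the single-crossover classes f ts+ d and f+ ts d+ (50 + 68 = 118) plus the double crossovers (10).
RF(ts–f) = (118 + 10) / 500 = 128/500 = 0.2560 → 25.6 centimorgans.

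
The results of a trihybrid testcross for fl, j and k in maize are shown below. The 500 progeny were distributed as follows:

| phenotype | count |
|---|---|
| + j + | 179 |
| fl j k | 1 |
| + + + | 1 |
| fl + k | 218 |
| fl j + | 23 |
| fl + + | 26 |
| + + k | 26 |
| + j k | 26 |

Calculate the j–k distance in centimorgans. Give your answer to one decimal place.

The two most frequent reciprocal classes, fl + k and + j +, are the parental types, so the F1 was fl + k / + j +.
The two rarest classes, fl j k and + + +, are the double crossovers. Comparing them with the parentals, only the j allele has switched, so j is the middle locus and the order is fl – j – k.
Crossovers in the j–k interval produce the single-crossover classes fl + + and + j k (26 + 26 = 52) plus the double crossovers (2).
RF(j–k) = (52 + 2) / 500 = 54/500 = 0.1080 → 10.8 centimorgans.

10.8 centimorgans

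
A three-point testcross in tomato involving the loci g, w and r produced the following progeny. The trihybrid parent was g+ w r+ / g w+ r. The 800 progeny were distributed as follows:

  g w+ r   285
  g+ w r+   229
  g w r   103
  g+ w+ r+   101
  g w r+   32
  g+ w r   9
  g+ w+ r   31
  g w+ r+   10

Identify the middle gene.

The two rarest classes, g+ w r and g w+ r+, are the double crossovers. Comparing them with the parentals, only the r allele has switched, so r is the middle locus and the order is g – r – w.

r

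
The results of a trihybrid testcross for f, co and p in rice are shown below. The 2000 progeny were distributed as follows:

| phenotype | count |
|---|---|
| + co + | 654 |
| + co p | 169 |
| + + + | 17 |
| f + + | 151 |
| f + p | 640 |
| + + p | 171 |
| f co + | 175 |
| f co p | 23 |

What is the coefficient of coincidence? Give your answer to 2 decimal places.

0.58

The two most frequent reciprocal classes, f + p and + co +, are the parental types, so the F1 was f + p / + co +.
The two rarest classes, f co p and + + +, are the double crossovers. Comparing them with the parentals, only the co allele has switched, so co is the middle locus and the order is f – co – p.
f–co: (346 + 40)/2000 = 0.1930; co–p: (320 + 40)/2000 = 0.1800.
Expected DCO frequency = 0.1930 × 0.1800 ≈ 0.03474; observed = 40/2000 ≈ 0.02000.
Coefficient of coincidence = 0.02000/0.03474 ≈ 0.58.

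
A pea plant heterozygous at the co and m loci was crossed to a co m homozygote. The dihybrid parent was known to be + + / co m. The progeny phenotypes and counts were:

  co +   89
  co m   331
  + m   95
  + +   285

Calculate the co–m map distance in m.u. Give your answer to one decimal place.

23.0 m.u.

The recombinant classes are + m and co +: 95 + 89 = 184.
Recombination frequency = 184/800 = 0.2300 ≈ 23.0%, i.e. 23.0 m.u.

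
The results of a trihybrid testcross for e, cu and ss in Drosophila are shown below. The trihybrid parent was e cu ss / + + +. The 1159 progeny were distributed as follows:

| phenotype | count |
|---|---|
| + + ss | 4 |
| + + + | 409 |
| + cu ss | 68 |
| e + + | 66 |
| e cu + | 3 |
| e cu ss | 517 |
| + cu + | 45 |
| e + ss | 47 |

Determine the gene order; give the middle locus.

ss

The two rarest classes, e cu + and + + ss, are the double crossovers. Comparing them with the parentals, only the ss allele has switched, so ss is the middle locus and the order is e – ss – cu.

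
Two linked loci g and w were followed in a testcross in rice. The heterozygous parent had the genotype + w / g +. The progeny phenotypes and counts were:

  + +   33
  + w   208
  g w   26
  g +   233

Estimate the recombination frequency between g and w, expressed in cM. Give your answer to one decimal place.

11.8 cM

The recombinant classes are + + and g w: 33 + 26 = 59.
Recombination frequency = 59/500 = 0.1180 ≈ 11.8%, i.e. 11.8 cM.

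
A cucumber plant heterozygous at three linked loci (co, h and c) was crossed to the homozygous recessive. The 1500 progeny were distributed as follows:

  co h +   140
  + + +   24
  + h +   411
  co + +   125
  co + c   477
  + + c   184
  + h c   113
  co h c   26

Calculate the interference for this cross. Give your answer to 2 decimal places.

The two most frequent reciprocal classes, co + c and + h +, are the parental types, so the F1 was co + c / + h +.
The two rarest classes, co h c and + + +, are the double crossovers. Comparing them with the parentals, only the h allele has switched, so h is the middle locus and the order is co – h – c.
co–h: (324 + 50)/1500 = 0.2493; h–c: (238 + 50)/1500 = 0.1920.
Expected DCO frequency = 0.2493 × 0.1920 ≈ 0.04787; observed = 50/1500 ≈ 0.03333.
Coefficient of coincidence = 0.03333/0.04787 ≈ 0.70; interference = 1 − 0.70 = 0.30.

0.30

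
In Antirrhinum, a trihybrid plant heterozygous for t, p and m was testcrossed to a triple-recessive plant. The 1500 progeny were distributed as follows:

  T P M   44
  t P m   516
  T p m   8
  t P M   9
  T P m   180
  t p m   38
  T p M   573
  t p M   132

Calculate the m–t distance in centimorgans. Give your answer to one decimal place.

The two most frequent reciprocal classes, T p M and t P m, are the parental types, so the F1 was T p M / t P m.
The two rarest classes, T p m and t P M, are the double crossovers. Comparing them with the parentals, only the m allele has switched, so m is the middle locus and the order is p – m – t.
Crossovers in the m–t interval produce the single-crossover classes t p M and T P m (132 + 180 = 312) plus the double crossovers (17).
RF(m–t) = (312 + 17) / 1500 = 329/1500 = 0.2193 → 21.9 centimorgans.

21.9 centimorgans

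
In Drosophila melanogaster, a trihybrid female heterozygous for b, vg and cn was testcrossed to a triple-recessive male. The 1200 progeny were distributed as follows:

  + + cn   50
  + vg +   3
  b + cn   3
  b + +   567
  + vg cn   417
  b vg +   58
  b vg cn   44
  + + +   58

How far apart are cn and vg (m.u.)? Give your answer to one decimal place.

The two most frequent reciprocal classes, b + + and + vg cn, are the parental types, so the F1 was b + + / + vg cn.
The two rarest classes, b + cn and + vg +, are the double crossovers. Comparing them with the parentals, only the cn allele has switched, so cn is the middle locus and the order is vg – cn – b.
Crossovers in the vg–cn interval produce the single-crossover classes b vg + and + + cn (58 + 50 = 108) plus the double crossovers (6).
RF(vg–cn) = (108 + 6) / 1200 = 114/1200 = 0.0950 → 9.5 m.u.

9.5 m.u.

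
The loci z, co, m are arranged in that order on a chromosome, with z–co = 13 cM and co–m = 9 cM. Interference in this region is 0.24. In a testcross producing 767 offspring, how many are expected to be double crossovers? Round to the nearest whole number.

Map distances give recombination frequencies of 0.130 and 0.090 for the two intervals.
With interference 0.24 (so coincidence = 0.76), expected double-crossover frequency = 0.130 × 0.090 × 0.76 = 0.00889.
Expected number = 0.00889 × 767 = 6.82 ≈ 7.

7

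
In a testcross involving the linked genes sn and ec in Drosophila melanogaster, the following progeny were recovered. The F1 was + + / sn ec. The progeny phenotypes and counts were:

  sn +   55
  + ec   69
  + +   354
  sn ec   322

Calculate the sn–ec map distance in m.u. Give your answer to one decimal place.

15.5 m.u.

The recombinant classes are + ec and sn +: 69 + 55 = 124.
Recombination frequency = 124/800 = 0.1550 ≈ 15.5%, i.e. 15.5 m.u.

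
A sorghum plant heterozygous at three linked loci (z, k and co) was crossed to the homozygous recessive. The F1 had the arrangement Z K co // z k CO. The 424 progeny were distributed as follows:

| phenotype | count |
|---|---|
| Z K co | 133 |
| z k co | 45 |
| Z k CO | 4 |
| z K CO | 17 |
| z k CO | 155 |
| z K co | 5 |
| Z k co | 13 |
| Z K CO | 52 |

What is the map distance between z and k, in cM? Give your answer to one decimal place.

The two rarest classes, z K co and Z k CO, are the double crossovers. Comparing them with the parentals, only the z allele has switched, so z is the middle locus and the order is k – z – co.
Crossovers in the k–z interval produce the single-crossover classes Z k co and z K CO (13 + 17 = 30) plus the double crossovers (9).
RF(k–z) = (30 + 9) / 424 = 39/424 = 0.0920 → 9.2 cM.

9.2 cM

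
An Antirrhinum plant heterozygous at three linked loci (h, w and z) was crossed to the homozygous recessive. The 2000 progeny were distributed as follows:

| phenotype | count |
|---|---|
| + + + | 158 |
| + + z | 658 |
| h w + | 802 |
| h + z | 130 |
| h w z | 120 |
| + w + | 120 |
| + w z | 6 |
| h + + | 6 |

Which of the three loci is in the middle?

The two most frequent reciprocal classes, + + z and h w +, are the parental types, so the F1 was + + z / h w +.
The two rarest classes, + w z and h + +, are the double crossovers. Comparing them with the parentals, only the w allele has switched, so w is the middle locus and the order is h – w – z.

w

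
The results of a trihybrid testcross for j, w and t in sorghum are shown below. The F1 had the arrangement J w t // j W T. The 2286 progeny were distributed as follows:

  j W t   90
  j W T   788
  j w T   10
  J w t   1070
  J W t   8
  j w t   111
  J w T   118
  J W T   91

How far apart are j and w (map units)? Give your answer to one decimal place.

The two rarest classes, J W t and j w T, are the double crossovers. Comparing them with the parentals, only the w allele has switched, so w is the middle locus and the order is j – w – t.
Crossovers in the j–w interval produce the single-crossover classes j w t and J W T (111 + 91 = 202) plus the double crossovers (18).
RF(j–w) = (202 + 18) / 2286 = 220/2286 = 0.0962 → 9.6 map units.

9.6 map units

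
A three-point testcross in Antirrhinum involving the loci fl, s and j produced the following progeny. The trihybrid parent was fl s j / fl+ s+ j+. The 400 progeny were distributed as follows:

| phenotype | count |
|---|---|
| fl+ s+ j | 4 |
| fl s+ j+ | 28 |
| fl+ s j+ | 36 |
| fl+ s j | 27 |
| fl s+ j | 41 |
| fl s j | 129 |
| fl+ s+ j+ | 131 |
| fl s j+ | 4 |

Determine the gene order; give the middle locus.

The two rarest classes, fl s j+ and fl+ s+ j, are the double crossovers. Comparing them with the parentals, only the j allele has switched, so j is the middle locus and the order is fl – j – s.

j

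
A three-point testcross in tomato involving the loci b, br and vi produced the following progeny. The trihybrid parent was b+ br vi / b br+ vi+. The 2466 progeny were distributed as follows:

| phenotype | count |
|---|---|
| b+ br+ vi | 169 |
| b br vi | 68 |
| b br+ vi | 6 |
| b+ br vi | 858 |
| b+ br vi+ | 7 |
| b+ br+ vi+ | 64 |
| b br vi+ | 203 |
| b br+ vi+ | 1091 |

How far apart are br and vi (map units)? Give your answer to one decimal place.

The two rarest classes, b+ br vi+ and b br+ vi, are the double crossovers. Comparing them with the parentals, only the vi allele has switched, so vi is the middle locus and the order is br – vi – b.
Crossovers in the br–vi interval produce the single-crossover classes b+ br+ vi and b br vi+ (169 + 203 = 372) plus the double crossovers (13).
RF(br–vi) = (372 + 13) / 2466 = 385/2466 = 0.1561 → 15.6 map units.

15.6 map units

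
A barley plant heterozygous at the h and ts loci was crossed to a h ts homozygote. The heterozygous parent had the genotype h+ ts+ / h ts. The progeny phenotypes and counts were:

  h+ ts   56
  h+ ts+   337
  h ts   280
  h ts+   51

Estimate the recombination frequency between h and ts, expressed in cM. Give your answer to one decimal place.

The recombinant classes are h+ ts and h ts+: 56 + 51 = 107.
Recombination frequency = 107/724 = 0.1478 ≈ 14.8%, i.e. 14.8 cM.

14.8 cM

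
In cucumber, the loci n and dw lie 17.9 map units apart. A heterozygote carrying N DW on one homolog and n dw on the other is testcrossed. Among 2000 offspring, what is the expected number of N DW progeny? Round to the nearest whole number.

A map distance of 17.9 map units corresponds to a recombination frequency of 0.179.
The F1 is N DW / n dw, so N DW is a parental gamete class with expected frequency (1 − r)/2 = 0.821/2 = 0.4105.
Expected number = 0.4105 × 2000 = 821.00 ≈ 821.

821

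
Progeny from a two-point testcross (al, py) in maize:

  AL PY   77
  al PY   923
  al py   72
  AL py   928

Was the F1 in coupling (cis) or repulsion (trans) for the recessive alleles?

trans

The two most frequent classes are AL py (928) and al PY (923); these are the parental (non-recombinant) types.
So the F1 carried AL py on one chromosome and al PY on the other — the recessive alleles are on opposite chromosomes (trans / repulsion).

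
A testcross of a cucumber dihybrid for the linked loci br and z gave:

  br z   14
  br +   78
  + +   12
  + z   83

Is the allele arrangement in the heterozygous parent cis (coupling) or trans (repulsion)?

The two most frequent classes are + z (83) and br + (78); these are the parental (non-recombinant) types.
So the F1 carried + z on one chromosome and br + on the other — the recessive alleles are on opposite chromosomes (trans / repulsion).

trans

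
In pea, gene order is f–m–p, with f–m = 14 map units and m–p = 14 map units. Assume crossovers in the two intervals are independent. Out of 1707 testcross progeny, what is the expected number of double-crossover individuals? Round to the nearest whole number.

Map distances give recombination frequencies of 0.140 and 0.140 for the two intervals.
With no interference, expected double-crossover frequency = 0.140 × 0.140 = 0.01960.
Expected number = 0.01960 × 1707 = 33.46 ≈ 33.

33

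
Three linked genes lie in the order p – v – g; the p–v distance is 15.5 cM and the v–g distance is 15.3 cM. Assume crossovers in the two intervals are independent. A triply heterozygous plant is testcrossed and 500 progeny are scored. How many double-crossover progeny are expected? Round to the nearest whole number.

Map distances give recombination frequencies of 0.155 and 0.153 for the two intervals.
With no interference, expected double-crossover frequency = 0.155 × 0.153 = 0.02371.
Expected number = 0.02371 × 500 = 11.86 ≈ 12.

12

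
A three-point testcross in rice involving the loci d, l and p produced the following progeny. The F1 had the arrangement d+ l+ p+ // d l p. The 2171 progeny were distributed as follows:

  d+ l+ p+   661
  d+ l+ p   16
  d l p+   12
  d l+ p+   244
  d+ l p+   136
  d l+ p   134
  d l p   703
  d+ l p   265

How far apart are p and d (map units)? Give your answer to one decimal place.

The two rarest classes, d+ l+ p and d l p+, are the double crossovers. Comparing them with the parentals, only the p allele has switched, so p is the middle locus and the order is l – p – d.
Crossovers in the p–d interval produce the single-crossover classes d l+ p+ and d+ l p (244 + 265 = 509) plus the double crossovers (28).
RF(p–d) = (509 + 28) / 2171 = 537/2171 = 0.2474 → 24.7 map units.

24.7 map units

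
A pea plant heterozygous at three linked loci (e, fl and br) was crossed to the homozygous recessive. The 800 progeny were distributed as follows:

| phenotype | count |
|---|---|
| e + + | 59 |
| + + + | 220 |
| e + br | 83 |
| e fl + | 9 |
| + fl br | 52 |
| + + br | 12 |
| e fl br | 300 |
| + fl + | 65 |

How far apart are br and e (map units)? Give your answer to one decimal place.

The two most frequent reciprocal classes, + + + and e fl br, are the parental types, so the F1 was + + + / e fl br.
The two rarest classes, + + br and e fl +, are the double crossovers. Comparing them with the parentals, only the br allele has switched, so br is the middle locus and the order is fl – br – e.
Crossovers in the br–e interval produce the single-crossover classes e + + and + fl br (59 + 52 = 111) plus the double crossovers (21).
RF(br–e) = (111 + 21) / 800 = 132/800 = 0.1650 → 16.5 map units.

16.5 map units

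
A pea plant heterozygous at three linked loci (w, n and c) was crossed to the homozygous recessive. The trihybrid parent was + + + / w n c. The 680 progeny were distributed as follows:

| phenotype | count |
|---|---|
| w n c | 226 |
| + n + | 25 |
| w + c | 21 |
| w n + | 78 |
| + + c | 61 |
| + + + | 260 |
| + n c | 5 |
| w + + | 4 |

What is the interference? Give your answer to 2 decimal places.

0.25

The two rarest classes, w + + and + n c, are the double crossovers. Comparing them with the parentals, only the w allele has switched, so w is the middle locus and the order is n – w – c.
n–w: (46 + 9)/680 = 0.0809; w–c: (139 + 9)/680 = 0.2176.
Expected DCO frequency = 0.0809 × 0.2176 ≈ 0.01760; observed = 9/680 ≈ 0.01324.
Coefficient of coincidence = 0.01324/0.01760 ≈ 0.75; interference = 1 − 0.75 = 0.25.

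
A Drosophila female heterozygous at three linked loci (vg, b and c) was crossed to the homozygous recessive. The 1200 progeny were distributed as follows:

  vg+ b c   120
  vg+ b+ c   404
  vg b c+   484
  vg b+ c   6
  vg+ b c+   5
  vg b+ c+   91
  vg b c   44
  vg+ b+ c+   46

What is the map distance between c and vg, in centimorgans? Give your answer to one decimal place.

8.4 centimorgans

The two most frequent reciprocal classes, vg b c+ and vg+ b+ c, are the parental types, so the F1 was vg b c+ / vg+ b+ c.
The two rarest classes, vg+ b c+ and vg b+ c, are the double crossovers. Comparing them with the parentals, only the vg allele has switched, so vg is the middle locus and the order is b – vg – c.
Crossovers in the vg–c interval produce the single-crossover classes vg b c and vg+ b+ c+ (44 + 46 = 90) plus the double crossovers (11).
RF(vg–c) = (90 + 11) / 1200 = 101/1200 = 0.0842 → 8.4 centimorgans.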